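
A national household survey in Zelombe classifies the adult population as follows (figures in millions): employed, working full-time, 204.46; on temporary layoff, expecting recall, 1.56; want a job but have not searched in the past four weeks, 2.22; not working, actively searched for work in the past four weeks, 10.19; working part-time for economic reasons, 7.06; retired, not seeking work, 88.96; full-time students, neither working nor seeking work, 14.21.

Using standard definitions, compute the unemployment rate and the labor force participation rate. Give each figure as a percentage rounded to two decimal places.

Unemployment rate ≈ 5.26%; labor force participation rate ≈ 67.93%.

Employed = 204.46 + 7.06 = 211.52 million (anyone who worked, including part-time for economic reasons, counts as employed).
Unemployed = 1.56 + 10.19 = 11.75 million (jobless and actively searching, or on temporary layoff).
Labor force = 211.52 + 11.75 = 223.27 million.
Not in labor force = 2.22 + 88.96 + 14.21 = 105.39 million (those not working and not actively searching are outside the labor force — including those who want a job but have given up searching).
Civilian working-age population = 223.27 + 105.39 = 328.66 million.
Unemployment rate = 11.75 / 223.27 = 5.26%.
Labor force participation rate = 223.27 / 328.66 = 67.93%.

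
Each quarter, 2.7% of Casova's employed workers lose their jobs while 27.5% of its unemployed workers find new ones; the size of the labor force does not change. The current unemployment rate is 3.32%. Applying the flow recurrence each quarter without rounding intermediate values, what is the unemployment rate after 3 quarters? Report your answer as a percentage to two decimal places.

Unemployment rate after three quarters ≈ 7.03%.

With a fixed labor force, u_{t+1} = u_t + s·(1−u_t) − f·u_t = u_t·(1−s−f) + s.
Here 1−s−f = 0.698 and s = 0.027.
u_1 = 0.033200 × 0.698 + 0.027 = 0.050174.
u_2 = 0.050174 × 0.698 + 0.027 = 0.062021.
u_3 = 0.062021 × 0.698 + 0.027 = 0.070291.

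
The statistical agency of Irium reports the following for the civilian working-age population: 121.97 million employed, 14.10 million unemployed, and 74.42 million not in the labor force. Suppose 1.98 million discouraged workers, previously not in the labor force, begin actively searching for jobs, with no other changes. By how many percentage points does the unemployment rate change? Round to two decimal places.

Initially, labor force = 121.97 + 14.10 = 136.07 million, so u = 14.10/136.07 = 10.36%.
After the change, unemployed and labor force both rise by 1.98 → E = 121.97, U = 16.08, labor force = 138.05 million.
New unemployment rate = 16.08 / 138.05 = 11.65%.
Change = 11.65% − 10.36% = +1.29 percentage points.

The unemployment rate changes by +1.29 percentage points.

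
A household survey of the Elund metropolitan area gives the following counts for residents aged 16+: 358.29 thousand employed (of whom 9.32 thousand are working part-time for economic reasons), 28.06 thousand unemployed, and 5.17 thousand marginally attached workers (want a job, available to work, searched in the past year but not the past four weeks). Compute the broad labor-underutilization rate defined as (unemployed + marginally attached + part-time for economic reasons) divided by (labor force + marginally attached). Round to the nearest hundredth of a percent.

Labor force = 358.29 + 28.06 = 386.35 thousand.
Numerator = 28.06 + 5.17 + 9.32 = 42.55 thousand.
Denominator = 386.35 + 5.17 = 391.52 thousand.
Broad rate = 42.55 / 391.52 = 10.87%.

Broad underutilization rate ≈ 10.87%.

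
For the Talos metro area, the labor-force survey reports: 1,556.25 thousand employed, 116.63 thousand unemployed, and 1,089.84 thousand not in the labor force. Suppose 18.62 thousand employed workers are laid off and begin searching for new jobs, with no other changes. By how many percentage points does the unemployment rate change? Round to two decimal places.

Initially, labor force = 1,556.25 + 116.63 = 1,672.88 thousand, so u = 116.63/1,672.88 = 6.97%.
After the change, employed falls and unemployed rises by 18.62; labor force unchanged → E = 1,537.63, U = 135.25, labor force = 1,672.88 thousand.
New unemployment rate = 135.25 / 1,672.88 = 8.08%.
Change = 8.08% − 6.97% = +1.11 percentage points.

The unemployment rate changes by +1.11 percentage points.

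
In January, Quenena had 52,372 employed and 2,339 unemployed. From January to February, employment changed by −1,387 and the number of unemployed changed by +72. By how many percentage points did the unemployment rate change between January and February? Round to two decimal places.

The unemployment rate changed by +0.24 percentage points.

January: labor force = 52,372 + 2,339 = 54,711; u = 2,339/54,711 = 4.28%.
February: labor force = 50,985 + 2,411 = 53,396; u = 2,411/53,396 = 4.52%.
Change = 4.52% − 4.28% = +0.24 pp.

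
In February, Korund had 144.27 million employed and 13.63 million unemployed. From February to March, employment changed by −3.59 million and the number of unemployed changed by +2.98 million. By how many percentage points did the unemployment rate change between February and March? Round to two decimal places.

February: labor force = 144.27 + 13.63 = 157.90; u = 13.63/157.90 = 8.63%.
March: labor force = 140.68 + 16.61 = 157.29; u = 16.61/157.29 = 10.56%.
Change = 10.56% − 8.63% = +1.93 pp.

The unemployment rate changed by +1.93 percentage points.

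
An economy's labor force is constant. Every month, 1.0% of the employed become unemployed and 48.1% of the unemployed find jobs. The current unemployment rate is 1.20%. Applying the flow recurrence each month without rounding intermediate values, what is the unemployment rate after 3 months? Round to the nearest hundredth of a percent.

With a fixed labor force, u_{t+1} = u_t + s·(1−u_t) − f·u_t = u_t·(1−s−f) + s.
Here 1−s−f = 0.509 and s = 0.010.
u_1 = 0.012000 × 0.509 + 0.010 = 0.016108.
u_2 = 0.016108 × 0.509 + 0.010 = 0.018199.
u_3 = 0.018199 × 0.509 + 0.010 = 0.019263.

Unemployment rate after three months ≈ 1.93%.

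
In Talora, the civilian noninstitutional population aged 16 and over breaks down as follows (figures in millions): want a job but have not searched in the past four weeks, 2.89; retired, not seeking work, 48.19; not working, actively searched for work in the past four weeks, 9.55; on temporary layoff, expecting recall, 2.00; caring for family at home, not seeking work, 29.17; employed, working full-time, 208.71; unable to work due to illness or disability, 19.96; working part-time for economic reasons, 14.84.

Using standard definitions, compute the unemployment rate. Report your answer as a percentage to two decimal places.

Unemployment rate ≈ 4.91%.

Employed = 208.71 + 14.84 = 223.55 million (anyone who worked, including part-time for economic reasons, counts as employed).
Unemployed = 9.55 + 2.00 = 11.55 million (jobless and actively searching, or on temporary layoff).
Labor force = 223.55 + 11.55 = 235.10 million.
Unemployment rate = 11.55 / 235.10 = 4.91%.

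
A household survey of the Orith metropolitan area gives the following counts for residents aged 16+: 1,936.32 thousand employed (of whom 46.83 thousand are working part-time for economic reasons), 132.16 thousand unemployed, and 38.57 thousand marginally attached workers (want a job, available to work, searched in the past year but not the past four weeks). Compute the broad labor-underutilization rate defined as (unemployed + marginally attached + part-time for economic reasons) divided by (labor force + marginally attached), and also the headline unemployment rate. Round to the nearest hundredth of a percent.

Labor force = 1,936.32 + 132.16 = 2,068.48 thousand.
Numerator = 132.16 + 38.57 + 46.83 = 217.56 thousand.
Denominator = 2,068.48 + 38.57 = 2,107.05 thousand.
Broad rate = 217.56 / 2,107.05 = 10.33%.
Headline unemployment rate = 132.16 / 2,068.48 = 6.39%.

Broad underutilization rate ≈ 10.33%; headline unemployment rate ≈ 6.39%.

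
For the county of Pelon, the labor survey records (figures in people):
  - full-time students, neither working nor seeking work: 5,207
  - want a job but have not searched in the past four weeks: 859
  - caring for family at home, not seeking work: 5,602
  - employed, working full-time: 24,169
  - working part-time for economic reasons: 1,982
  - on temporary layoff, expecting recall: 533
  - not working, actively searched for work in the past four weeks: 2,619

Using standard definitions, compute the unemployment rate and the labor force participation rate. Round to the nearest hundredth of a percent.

Unemployment rate ≈ 10.76%; labor force participation rate ≈ 71.52%.

Employed = 24,169 + 1,982 = 26,151 (anyone who worked, including part-time for economic reasons, counts as employed).
Unemployed = 533 + 2,619 = 3,152 (jobless and actively searching, or on temporary layoff).
Labor force = 26,151 + 3,152 = 29,303.
Not in labor force = 5,207 + 859 + 5,602 = 11,668 (those not working and not actively searching are outside the labor force — including those who want a job but have given up searching).
Civilian working-age population = 29,303 + 11,668 = 40,971.
Unemployment rate = 3,152 / 29,303 = 10.76%.
Labor force participation rate = 29,303 / 40,971 = 71.52%.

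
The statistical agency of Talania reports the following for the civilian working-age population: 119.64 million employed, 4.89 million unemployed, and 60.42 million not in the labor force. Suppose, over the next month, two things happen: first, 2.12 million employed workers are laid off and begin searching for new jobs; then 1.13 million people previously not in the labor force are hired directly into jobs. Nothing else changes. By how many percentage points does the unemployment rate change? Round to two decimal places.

The unemployment rate changes by +1.65 percentage points.

Initially, labor force = 119.64 + 4.89 = 124.53 million, so u = 4.89/124.53 = 3.93%.
After the first change, employed falls and unemployed rises by 2.12; labor force unchanged → E = 117.52, U = 7.01, labor force = 124.53 million.
After the second change, employed and labor force both rise by 1.13; unemployed unchanged → E = 118.65, U = 7.01, labor force = 125.66 million.
New unemployment rate = 7.01 / 125.66 = 5.58%.
Change = 5.58% − 3.93% = +1.65 percentage points.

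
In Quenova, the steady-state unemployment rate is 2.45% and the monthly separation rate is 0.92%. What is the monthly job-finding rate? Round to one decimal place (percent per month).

From u* = s/(s+f): f = s·(1−u)/u.
f = 0.92 × (1 − 0.0245) / 0.0245 = 0.8975 / 0.0245 ≈ 36.6% per month.

Job-finding rate ≈ 36.6% per month.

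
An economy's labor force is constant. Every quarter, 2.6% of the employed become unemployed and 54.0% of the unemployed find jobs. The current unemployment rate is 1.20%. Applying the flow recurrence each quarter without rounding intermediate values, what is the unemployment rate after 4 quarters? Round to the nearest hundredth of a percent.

Unemployment rate after four quarters ≈ 4.47%.

With a fixed labor force, u_{t+1} = u_t + s·(1−u_t) − f·u_t = u_t·(1−s−f) + s.
Here 1−s−f = 0.434 and s = 0.026.
u_1 = 0.012000 × 0.434 + 0.026 = 0.031208.
u_2 = 0.031208 × 0.434 + 0.026 = 0.039544.
u_3 = 0.039544 × 0.434 + 0.026 = 0.043162.
u_4 = 0.043162 × 0.434 + 0.026 = 0.044732.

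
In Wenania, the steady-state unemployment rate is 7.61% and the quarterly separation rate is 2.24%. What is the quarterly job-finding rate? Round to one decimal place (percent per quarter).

Job-finding rate ≈ 27.2% per quarter.

From u* = s/(s+f): f = s·(1−u)/u.
f = 2.24 × (1 − 0.0761) / 0.0761 = 2.0695 / 0.0761 ≈ 27.2% per quarter.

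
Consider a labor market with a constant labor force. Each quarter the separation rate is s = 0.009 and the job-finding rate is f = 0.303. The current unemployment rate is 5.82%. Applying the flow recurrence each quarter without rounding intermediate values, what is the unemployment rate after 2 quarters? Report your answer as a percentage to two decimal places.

Unemployment rate after two quarters ≈ 4.27%.

With a fixed labor force, u_{t+1} = u_t + s·(1−u_t) − f·u_t = u_t·(1−s−f) + s.
Here 1−s−f = 0.688 and s = 0.009.
u_1 = 0.058200 × 0.688 + 0.009 = 0.049042.
u_2 = 0.049042 × 0.688 + 0.009 = 0.042741.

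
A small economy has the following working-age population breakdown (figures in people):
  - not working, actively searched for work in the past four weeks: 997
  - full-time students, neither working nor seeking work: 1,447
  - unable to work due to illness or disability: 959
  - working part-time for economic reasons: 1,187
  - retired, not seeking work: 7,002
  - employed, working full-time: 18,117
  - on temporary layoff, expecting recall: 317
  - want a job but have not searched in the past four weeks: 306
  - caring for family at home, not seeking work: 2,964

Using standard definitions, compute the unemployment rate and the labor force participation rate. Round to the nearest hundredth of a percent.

Employed = 1,187 + 18,117 = 19,304 (anyone who worked, including part-time for economic reasons, counts as employed).
Unemployed = 997 + 317 = 1,314 (jobless and actively searching, or on temporary layoff).
Labor force = 19,304 + 1,314 = 20,618.
Not in labor force = 1,447 + 959 + 7,002 + 306 + 2,964 = 12,678 (those not working and not actively searching are outside the labor force — including those who want a job but have given up searching).
Civilian working-age population = 20,618 + 12,678 = 33,296.
Unemployment rate = 1,314 / 20,618 = 6.37%.
Labor force participation rate = 20,618 / 33,296 = 61.92%.

Unemployment rate ≈ 6.37%; labor force participation rate ≈ 61.92%.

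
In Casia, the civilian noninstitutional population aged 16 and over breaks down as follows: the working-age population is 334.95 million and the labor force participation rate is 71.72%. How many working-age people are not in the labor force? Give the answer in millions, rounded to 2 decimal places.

Share not in the labor force = 1 − 0.7172 = 0.2828.
Not in labor force = 0.2828 × 334.95 ≈ 94.72 million.

About 94.72 million are not in the labor force.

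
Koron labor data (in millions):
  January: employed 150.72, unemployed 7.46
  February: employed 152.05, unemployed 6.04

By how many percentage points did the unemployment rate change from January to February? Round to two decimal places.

January: labor force = 150.72 + 7.46 = 158.18; u = 7.46/158.18 = 4.72%.
February: labor force = 152.05 + 6.04 = 158.09; u = 6.04/158.09 = 3.82%.
Change = 3.82% − 4.72% = −0.90 pp.

The unemployment rate changed by −0.90 percentage points.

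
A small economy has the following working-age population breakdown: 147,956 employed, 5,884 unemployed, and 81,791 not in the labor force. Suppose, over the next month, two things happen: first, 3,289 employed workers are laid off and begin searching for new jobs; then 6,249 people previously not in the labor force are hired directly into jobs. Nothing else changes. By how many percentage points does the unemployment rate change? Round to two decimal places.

Initially, labor force = 147,956 + 5,884 = 153,840, so u = 5,884/153,840 = 3.82%.
After the first change, employed falls and unemployed rises by 3,289; labor force unchanged → E = 144,667, U = 9,173, labor force = 153,840.
After the second change, employed and labor force both rise by 6,249; unemployed unchanged → E = 150,916, U = 9,173, labor force = 160,089.
New unemployment rate = 9,173 / 160,089 = 5.73%.
Change = 5.73% − 3.82% = +1.91 percentage points.

The unemployment rate changes by +1.91 percentage points.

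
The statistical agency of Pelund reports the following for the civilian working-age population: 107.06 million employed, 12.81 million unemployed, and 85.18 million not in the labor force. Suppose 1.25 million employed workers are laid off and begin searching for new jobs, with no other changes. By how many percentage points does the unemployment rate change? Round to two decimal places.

Initially, labor force = 107.06 + 12.81 = 119.87 million, so u = 12.81/119.87 = 10.69%.
After the change, employed falls and unemployed rises by 1.25; labor force unchanged → E = 105.81, U = 14.06, labor force = 119.87 million.
New unemployment rate = 14.06 / 119.87 = 11.73%.
Change = 11.73% − 10.69% = +1.04 percentage points.

The unemployment rate changes by +1.04 percentage points.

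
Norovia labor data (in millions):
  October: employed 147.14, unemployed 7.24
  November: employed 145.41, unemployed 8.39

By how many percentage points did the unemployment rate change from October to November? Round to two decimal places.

October: labor force = 147.14 + 7.24 = 154.38; u = 7.24/154.38 = 4.69%.
November: labor force = 145.41 + 8.39 = 153.80; u = 8.39/153.80 = 5.46%.
Change = 5.46% − 4.69% = +0.77 pp.

The unemployment rate changed by +0.77 percentage points.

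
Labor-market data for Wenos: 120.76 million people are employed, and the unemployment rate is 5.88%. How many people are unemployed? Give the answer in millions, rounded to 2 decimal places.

Let U be the number unemployed. The labor force is E + U, and U/(E+U) = 0.0588.
So U = 0.0588 × 120.76 / (1 − 0.0588) = 7.1007 / 0.9412 ≈ 7.54 million.

About 7.54 million are unemployed.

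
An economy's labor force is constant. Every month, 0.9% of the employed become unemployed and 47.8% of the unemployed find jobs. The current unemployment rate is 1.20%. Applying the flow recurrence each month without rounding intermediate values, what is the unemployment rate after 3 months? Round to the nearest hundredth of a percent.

Unemployment rate after three months ≈ 1.76%.

With a fixed labor force, u_{t+1} = u_t + s·(1−u_t) − f·u_t = u_t·(1−s−f) + s.
Here 1−s−f = 0.513 and s = 0.009.
u_1 = 0.012000 × 0.513 + 0.009 = 0.015156.
u_2 = 0.015156 × 0.513 + 0.009 = 0.016775.
u_3 = 0.016775 × 0.513 + 0.009 = 0.017606.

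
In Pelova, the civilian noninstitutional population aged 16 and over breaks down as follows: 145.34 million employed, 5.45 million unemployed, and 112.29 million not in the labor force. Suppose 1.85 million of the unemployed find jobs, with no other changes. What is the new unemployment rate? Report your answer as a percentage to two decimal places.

Initially, labor force = 145.34 + 5.45 = 150.79 million, so u = 5.45/150.79 = 3.61%.
After the change, unemployed falls and employed rises by 1.85; labor force unchanged → E = 147.19, U = 3.60, labor force = 150.79 million.
New unemployment rate = 3.60 / 150.79 = 2.39%.

New unemployment rate ≈ 2.39%.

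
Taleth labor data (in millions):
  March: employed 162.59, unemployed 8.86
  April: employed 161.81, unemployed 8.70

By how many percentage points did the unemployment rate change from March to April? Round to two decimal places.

March: labor force = 162.59 + 8.86 = 171.45; u = 8.86/171.45 = 5.17%.
April: labor force = 161.81 + 8.70 = 170.51; u = 8.70/170.51 = 5.10%.
Change = 5.10% − 5.17% = −0.07 pp.

The unemployment rate changed by −0.07 percentage points.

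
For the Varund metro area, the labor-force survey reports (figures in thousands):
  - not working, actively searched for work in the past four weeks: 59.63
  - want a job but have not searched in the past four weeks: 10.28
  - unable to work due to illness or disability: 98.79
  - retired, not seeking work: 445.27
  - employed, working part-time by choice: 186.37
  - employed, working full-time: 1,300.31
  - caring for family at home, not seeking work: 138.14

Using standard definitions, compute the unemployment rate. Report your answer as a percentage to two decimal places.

Employed = 186.37 + 1,300.31 = 1,486.68 thousand.
Unemployed = 59.63 thousand.
Labor force = 1,486.68 + 59.63 = 1,546.31 thousand.
Unemployment rate = 59.63 / 1,546.31 = 3.86%.

Unemployment rate ≈ 3.86%.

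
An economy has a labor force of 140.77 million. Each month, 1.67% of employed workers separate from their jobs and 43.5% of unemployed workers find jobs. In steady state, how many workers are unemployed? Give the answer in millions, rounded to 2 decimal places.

About 5.20 million are unemployed in steady state.

Steady-state unemployment rate u* = s/(s+f) = 1.67/(1.67+43.5) = 0.036971.
Unemployed = u* × labor force = 0.036971 × 140.77 ≈ 5.20 million.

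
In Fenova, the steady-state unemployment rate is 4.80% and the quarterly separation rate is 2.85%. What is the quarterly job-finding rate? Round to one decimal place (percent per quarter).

From u* = s/(s+f): f = s·(1−u)/u.
f = 2.85 × (1 − 0.0480) / 0.0480 = 2.7132 / 0.0480 ≈ 56.5% per quarter.

Job-finding rate ≈ 56.5% per quarter.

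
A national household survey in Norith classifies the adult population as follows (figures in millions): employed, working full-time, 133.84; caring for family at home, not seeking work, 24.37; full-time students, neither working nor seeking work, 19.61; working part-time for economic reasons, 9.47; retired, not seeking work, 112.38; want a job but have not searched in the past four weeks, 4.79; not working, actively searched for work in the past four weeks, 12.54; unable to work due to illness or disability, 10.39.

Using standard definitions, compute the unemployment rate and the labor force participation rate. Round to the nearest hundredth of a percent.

Unemployment rate ≈ 8.05%; labor force participation rate ≈ 47.60%.

Employed = 133.84 + 9.47 = 143.31 million (anyone who worked, including part-time for economic reasons, counts as employed).
Unemployed = 12.54 million.
Labor force = 143.31 + 12.54 = 155.85 million.
Not in labor force = 24.37 + 19.61 + 112.38 + 4.79 + 10.39 = 171.54 million (those not working and not actively searching are outside the labor force — including those who want a job but have given up searching).
Civilian working-age population = 155.85 + 171.54 = 327.39 million.
Unemployment rate = 12.54 / 155.85 = 8.05%.
Labor force participation rate = 155.85 / 327.39 = 47.60%.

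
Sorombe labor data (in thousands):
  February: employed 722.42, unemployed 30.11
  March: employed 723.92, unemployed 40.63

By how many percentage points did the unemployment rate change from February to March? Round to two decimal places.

February: labor force = 722.42 + 30.11 = 752.53; u = 30.11/752.53 = 4.00%.
March: labor force = 723.92 + 40.63 = 764.55; u = 40.63/764.55 = 5.31%.
Change = 5.31% − 4.00% = +1.31 pp.

The unemployment rate changed by +1.31 percentage points.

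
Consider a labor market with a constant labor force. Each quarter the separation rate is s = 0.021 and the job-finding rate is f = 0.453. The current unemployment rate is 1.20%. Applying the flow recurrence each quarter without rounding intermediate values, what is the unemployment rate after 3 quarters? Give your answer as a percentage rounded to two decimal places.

With a fixed labor force, u_{t+1} = u_t + s·(1−u_t) − f·u_t = u_t·(1−s−f) + s.
Here 1−s−f = 0.526 and s = 0.021.
u_1 = 0.012000 × 0.526 + 0.021 = 0.027312.
u_2 = 0.027312 × 0.526 + 0.021 = 0.035366.
u_3 = 0.035366 × 0.526 + 0.021 = 0.039603.

Unemployment rate after three quarters ≈ 3.96%.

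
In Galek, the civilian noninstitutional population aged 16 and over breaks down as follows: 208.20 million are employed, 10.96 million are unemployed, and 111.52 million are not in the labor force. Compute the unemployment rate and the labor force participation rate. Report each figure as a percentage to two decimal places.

Labor force = employed + unemployed = 208.20 + 10.96 = 219.16 million.
Working-age population = 219.16 + 111.52 = 330.68 million.
Unemployment rate = 10.96 / 219.16 = 5.00%.
Labor force participation rate = 219.16 / 330.68 = 66.28%.

Unemployment rate ≈ 5.00%; labor force participation rate ≈ 66.28%.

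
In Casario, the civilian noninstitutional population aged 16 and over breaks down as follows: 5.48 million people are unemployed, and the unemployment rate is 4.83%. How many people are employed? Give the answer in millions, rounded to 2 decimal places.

Labor force = U / u = 5.48 / 0.0483 ≈ 113.46 million.
Employed = labor force − unemployed = 113.46 − 5.48 = 107.98 million.

About 107.98 million are employed.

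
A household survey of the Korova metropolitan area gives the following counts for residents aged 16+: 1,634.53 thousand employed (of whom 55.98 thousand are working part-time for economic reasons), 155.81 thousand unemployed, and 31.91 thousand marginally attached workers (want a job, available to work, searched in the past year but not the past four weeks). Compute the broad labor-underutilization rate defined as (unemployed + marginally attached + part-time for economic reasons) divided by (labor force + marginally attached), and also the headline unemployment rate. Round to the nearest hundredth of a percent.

Labor force = 1,634.53 + 155.81 = 1,790.34 thousand.
Numerator = 155.81 + 31.91 + 55.98 = 243.70 thousand.
Denominator = 1,790.34 + 31.91 = 1,822.25 thousand.
Broad rate = 243.70 / 1,822.25 = 13.37%.
Headline unemployment rate = 155.81 / 1,790.34 = 8.70%.

Broad underutilization rate ≈ 13.37%; headline unemployment rate ≈ 8.70%.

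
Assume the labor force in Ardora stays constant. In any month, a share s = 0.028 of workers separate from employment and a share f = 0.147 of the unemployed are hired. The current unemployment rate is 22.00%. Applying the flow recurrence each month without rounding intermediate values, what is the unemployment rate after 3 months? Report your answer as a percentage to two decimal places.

Unemployment rate after three months ≈ 19.37%.

With a fixed labor force, u_{t+1} = u_t + s·(1−u_t) − f·u_t = u_t·(1−s−f) + s.
Here 1−s−f = 0.825 and s = 0.028.
u_1 = 0.220000 × 0.825 + 0.028 = 0.209500.
u_2 = 0.209500 × 0.825 + 0.028 = 0.200837.
u_3 = 0.200837 × 0.825 + 0.028 = 0.193691.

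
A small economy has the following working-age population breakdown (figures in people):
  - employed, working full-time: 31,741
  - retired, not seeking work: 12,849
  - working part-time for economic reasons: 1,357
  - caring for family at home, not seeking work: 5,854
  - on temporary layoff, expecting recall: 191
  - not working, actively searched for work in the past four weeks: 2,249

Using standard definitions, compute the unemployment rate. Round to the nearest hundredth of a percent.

Employed = 31,741 + 1,357 = 33,098 (anyone who worked, including part-time for economic reasons, counts as employed).
Unemployed = 191 + 2,249 = 2,440 (jobless and actively searching, or on temporary layoff).
Labor force = 33,098 + 2,440 = 35,538.
Unemployment rate = 2,440 / 35,538 = 6.87%.

Unemployment rate ≈ 6.87%.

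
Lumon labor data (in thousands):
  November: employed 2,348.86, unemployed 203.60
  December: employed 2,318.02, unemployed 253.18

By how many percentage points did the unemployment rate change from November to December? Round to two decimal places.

The unemployment rate changed by +1.87 percentage points.

November: labor force = 2,348.86 + 203.60 = 2,552.46; u = 203.60/2,552.46 = 7.98%.
December: labor force = 2,318.02 + 253.18 = 2,571.20; u = 253.18/2,571.20 = 9.85%.
Change = 9.85% − 7.98% = +1.87 pp.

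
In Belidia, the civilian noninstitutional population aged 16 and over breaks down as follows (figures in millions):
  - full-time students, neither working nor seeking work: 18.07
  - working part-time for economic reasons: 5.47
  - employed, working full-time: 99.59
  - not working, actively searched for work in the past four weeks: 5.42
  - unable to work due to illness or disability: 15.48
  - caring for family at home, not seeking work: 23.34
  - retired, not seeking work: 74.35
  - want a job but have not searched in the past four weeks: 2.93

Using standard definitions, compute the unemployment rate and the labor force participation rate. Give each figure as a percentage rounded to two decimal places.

Unemployment rate ≈ 4.91%; labor force participation rate ≈ 45.16%.

Employed = 5.47 + 99.59 = 105.06 million (anyone who worked, including part-time for economic reasons, counts as employed).
Unemployed = 5.42 million.
Labor force = 105.06 + 5.42 = 110.48 million.
Not in labor force = 18.07 + 15.48 + 23.34 + 74.35 + 2.93 = 134.17 million (those not working and not actively searching are outside the labor force — including those who want a job but have given up searching).
Civilian working-age population = 110.48 + 134.17 = 244.65 million.
Unemployment rate = 5.42 / 110.48 = 4.91%.
Labor force participation rate = 110.48 / 244.65 = 45.16%.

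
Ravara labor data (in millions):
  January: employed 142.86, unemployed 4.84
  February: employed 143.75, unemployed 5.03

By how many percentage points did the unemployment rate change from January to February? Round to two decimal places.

January: labor force = 142.86 + 4.84 = 147.70; u = 4.84/147.70 = 3.28%.
February: labor force = 143.75 + 5.03 = 148.78; u = 5.03/148.78 = 3.38%.
Change = 3.38% − 3.28% = +0.10 pp.

The unemployment rate changed by +0.10 percentage points.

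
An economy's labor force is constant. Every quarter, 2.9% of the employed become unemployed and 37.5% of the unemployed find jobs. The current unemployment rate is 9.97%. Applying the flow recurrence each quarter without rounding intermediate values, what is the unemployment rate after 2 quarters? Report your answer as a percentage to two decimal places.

With a fixed labor force, u_{t+1} = u_t + s·(1−u_t) − f·u_t = u_t·(1−s−f) + s.
Here 1−s−f = 0.596 and s = 0.029.
u_1 = 0.099700 × 0.596 + 0.029 = 0.088421.
u_2 = 0.088421 × 0.596 + 0.029 = 0.081699.

Unemployment rate after two quarters ≈ 8.17%.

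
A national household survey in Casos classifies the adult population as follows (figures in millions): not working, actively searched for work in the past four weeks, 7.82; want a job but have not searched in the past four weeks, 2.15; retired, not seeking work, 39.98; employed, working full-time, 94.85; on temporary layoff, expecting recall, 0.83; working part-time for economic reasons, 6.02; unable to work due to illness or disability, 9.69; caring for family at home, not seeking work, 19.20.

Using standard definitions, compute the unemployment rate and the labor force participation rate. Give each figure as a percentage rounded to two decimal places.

Employed = 94.85 + 6.02 = 100.87 million (anyone who worked, including part-time for economic reasons, counts as employed).
Unemployed = 7.82 + 0.83 = 8.65 million (jobless and actively searching, or on temporary layoff).
Labor force = 100.87 + 8.65 = 109.52 million.
Not in labor force = 2.15 + 39.98 + 9.69 + 19.20 = 71.02 million (those not working and not actively searching are outside the labor force — including those who want a job but have given up searching).
Civilian working-age population = 109.52 + 71.02 = 180.54 million.
Unemployment rate = 8.65 / 109.52 = 7.90%.
Labor force participation rate = 109.52 / 180.54 = 60.66%.

Unemployment rate ≈ 7.90%; labor force participation rate ≈ 60.66%.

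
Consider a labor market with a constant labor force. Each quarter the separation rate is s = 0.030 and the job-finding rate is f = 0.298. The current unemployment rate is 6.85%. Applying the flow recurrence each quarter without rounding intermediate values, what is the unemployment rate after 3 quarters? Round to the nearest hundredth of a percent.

With a fixed labor force, u_{t+1} = u_t + s·(1−u_t) − f·u_t = u_t·(1−s−f) + s.
Here 1−s−f = 0.672 and s = 0.030.
u_1 = 0.068500 × 0.672 + 0.030 = 0.076032.
u_2 = 0.076032 × 0.672 + 0.030 = 0.081094.
u_3 = 0.081094 × 0.672 + 0.030 = 0.084495.

Unemployment rate after three quarters ≈ 8.45%.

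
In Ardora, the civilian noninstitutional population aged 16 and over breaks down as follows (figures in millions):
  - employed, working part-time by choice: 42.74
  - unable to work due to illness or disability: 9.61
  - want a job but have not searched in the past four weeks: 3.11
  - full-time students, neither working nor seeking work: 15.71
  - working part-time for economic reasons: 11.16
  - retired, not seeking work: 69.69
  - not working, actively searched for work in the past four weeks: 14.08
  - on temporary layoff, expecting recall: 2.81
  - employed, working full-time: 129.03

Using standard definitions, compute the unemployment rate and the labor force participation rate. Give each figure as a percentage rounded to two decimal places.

Unemployment rate ≈ 8.45%; labor force participation rate ≈ 67.07%.

Employed = 42.74 + 11.16 + 129.03 = 182.93 million (anyone who worked, including part-time for economic reasons, counts as employed).
Unemployed = 14.08 + 2.81 = 16.89 million (jobless and actively searching, or on temporary layoff).
Labor force = 182.93 + 16.89 = 199.82 million.
Not in labor force = 9.61 + 3.11 + 15.71 + 69.69 = 98.12 million (those not working and not actively searching are outside the labor force — including those who want a job but have given up searching).
Civilian working-age population = 199.82 + 98.12 = 297.94 million.
Unemployment rate = 16.89 / 199.82 = 8.45%.
Labor force participation rate = 199.82 / 297.94 = 67.07%.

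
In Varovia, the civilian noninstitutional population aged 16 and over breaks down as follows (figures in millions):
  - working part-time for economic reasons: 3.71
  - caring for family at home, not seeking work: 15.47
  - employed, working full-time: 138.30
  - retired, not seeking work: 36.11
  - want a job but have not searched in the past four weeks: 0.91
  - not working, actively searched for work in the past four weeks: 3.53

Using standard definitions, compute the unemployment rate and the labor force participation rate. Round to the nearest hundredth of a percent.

Unemployment rate ≈ 2.43%; labor force participation rate ≈ 73.49%.

Employed = 3.71 + 138.30 = 142.01 million (anyone who worked, including part-time for economic reasons, counts as employed).
Unemployed = 3.53 million.
Labor force = 142.01 + 3.53 = 145.54 million.
Not in labor force = 15.47 + 36.11 + 0.91 = 52.49 million (those not working and not actively searching are outside the labor force — including those who want a job but have given up searching).
Civilian working-age population = 145.54 + 52.49 = 198.03 million.
Unemployment rate = 3.53 / 145.54 = 2.43%.
Labor force participation rate = 145.54 / 198.03 = 73.49%.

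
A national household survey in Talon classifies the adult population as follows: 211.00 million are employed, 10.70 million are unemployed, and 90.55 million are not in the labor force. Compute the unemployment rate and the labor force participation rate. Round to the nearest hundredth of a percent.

Unemployment rate ≈ 4.83%; labor force participation rate ≈ 71.00%.

Labor force = employed + unemployed = 211.00 + 10.70 = 221.70 million.
Working-age population = 221.70 + 90.55 = 312.25 million.
Unemployment rate = 10.70 / 221.70 = 4.83%.
Labor force participation rate = 221.70 / 312.25 = 71.00%.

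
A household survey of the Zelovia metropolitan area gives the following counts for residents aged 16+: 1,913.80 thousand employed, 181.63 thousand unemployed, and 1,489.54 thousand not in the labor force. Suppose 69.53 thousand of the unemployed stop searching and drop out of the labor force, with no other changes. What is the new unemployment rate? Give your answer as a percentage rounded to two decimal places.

New unemployment rate ≈ 5.53%.

Initially, labor force = 1,913.80 + 181.63 = 2,095.43 thousand, so u = 181.63/2,095.43 = 8.67%.
After the change, unemployed and labor force both fall by 69.53 → E = 1,913.80, U = 112.10, labor force = 2,025.90 thousand.
New unemployment rate = 112.10 / 2,025.90 = 5.53%.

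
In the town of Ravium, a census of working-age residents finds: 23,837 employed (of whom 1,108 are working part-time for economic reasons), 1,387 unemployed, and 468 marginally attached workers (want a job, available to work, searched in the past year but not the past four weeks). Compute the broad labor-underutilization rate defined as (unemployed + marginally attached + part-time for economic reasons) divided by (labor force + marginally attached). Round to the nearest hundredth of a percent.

Broad underutilization rate ≈ 11.53%.

Labor force = 23,837 + 1,387 = 25,224.
Numerator = 1,387 + 468 + 1,108 = 2,963.
Denominator = 25,224 + 468 = 25,692.
Broad rate = 2,963 / 25,692 = 11.53%.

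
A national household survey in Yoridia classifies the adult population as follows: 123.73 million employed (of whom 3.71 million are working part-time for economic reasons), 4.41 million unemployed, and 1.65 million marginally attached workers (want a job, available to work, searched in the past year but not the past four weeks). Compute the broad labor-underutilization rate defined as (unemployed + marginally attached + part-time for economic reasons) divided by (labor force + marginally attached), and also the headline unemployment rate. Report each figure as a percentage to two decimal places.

Broad underutilization rate ≈ 7.53%; headline unemployment rate ≈ 3.44%.

Labor force = 123.73 + 4.41 = 128.14 million.
Numerator = 4.41 + 1.65 + 3.71 = 9.77 million.
Denominator = 128.14 + 1.65 = 129.79 million.
Broad rate = 9.77 / 129.79 = 7.53%.
Headline unemployment rate = 4.41 / 128.14 = 3.44%.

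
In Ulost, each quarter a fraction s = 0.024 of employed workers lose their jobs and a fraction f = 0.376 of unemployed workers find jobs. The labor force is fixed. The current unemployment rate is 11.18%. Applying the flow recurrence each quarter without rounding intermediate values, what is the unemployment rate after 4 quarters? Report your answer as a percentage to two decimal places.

Unemployment rate after four quarters ≈ 6.67%.

With a fixed labor force, u_{t+1} = u_t + s·(1−u_t) − f·u_t = u_t·(1−s−f) + s.
Here 1−s−f = 0.600 and s = 0.024.
u_1 = 0.111800 × 0.600 + 0.024 = 0.091080.
u_2 = 0.091080 × 0.600 + 0.024 = 0.078648.
u_3 = 0.078648 × 0.600 + 0.024 = 0.071189.
u_4 = 0.071189 × 0.600 + 0.024 = 0.066713.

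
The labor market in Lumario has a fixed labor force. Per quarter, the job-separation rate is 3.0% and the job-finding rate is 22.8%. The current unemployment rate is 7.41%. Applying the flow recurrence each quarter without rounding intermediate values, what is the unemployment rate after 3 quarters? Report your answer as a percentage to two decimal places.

Unemployment rate after three quarters ≈ 9.90%.

With a fixed labor force, u_{t+1} = u_t + s·(1−u_t) − f·u_t = u_t·(1−s−f) + s.
Here 1−s−f = 0.742 and s = 0.030.
u_1 = 0.074100 × 0.742 + 0.030 = 0.084982.
u_2 = 0.084982 × 0.742 + 0.030 = 0.093057.
u_3 = 0.093057 × 0.742 + 0.030 = 0.099048.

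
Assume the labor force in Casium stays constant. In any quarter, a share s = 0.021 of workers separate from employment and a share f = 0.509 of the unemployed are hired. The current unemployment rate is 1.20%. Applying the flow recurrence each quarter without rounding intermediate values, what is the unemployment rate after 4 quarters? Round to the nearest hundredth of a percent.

Unemployment rate after four quarters ≈ 3.83%.

With a fixed labor force, u_{t+1} = u_t + s·(1−u_t) − f·u_t = u_t·(1−s−f) + s.
Here 1−s−f = 0.470 and s = 0.021.
u_1 = 0.012000 × 0.470 + 0.021 = 0.026640.
u_2 = 0.026640 × 0.470 + 0.021 = 0.033521.
u_3 = 0.033521 × 0.470 + 0.021 = 0.036755.
u_4 = 0.036755 × 0.470 + 0.021 = 0.038275.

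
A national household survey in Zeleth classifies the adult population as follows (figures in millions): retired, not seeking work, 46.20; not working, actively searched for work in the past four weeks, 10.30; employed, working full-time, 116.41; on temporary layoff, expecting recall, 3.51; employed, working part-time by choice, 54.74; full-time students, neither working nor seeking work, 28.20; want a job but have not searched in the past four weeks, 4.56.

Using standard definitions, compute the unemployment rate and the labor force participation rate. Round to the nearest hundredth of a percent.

Employed = 116.41 + 54.74 = 171.15 million.
Unemployed = 10.30 + 3.51 = 13.81 million (jobless and actively searching, or on temporary layoff).
Labor force = 171.15 + 13.81 = 184.96 million.
Not in labor force = 46.20 + 28.20 + 4.56 = 78.96 million (those not working and not actively searching are outside the labor force — including those who want a job but have given up searching).
Civilian working-age population = 184.96 + 78.96 = 263.92 million.
Unemployment rate = 13.81 / 184.96 = 7.47%.
Labor force participation rate = 184.96 / 263.92 = 70.08%.

Unemployment rate ≈ 7.47%; labor force participation rate ≈ 70.08%.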